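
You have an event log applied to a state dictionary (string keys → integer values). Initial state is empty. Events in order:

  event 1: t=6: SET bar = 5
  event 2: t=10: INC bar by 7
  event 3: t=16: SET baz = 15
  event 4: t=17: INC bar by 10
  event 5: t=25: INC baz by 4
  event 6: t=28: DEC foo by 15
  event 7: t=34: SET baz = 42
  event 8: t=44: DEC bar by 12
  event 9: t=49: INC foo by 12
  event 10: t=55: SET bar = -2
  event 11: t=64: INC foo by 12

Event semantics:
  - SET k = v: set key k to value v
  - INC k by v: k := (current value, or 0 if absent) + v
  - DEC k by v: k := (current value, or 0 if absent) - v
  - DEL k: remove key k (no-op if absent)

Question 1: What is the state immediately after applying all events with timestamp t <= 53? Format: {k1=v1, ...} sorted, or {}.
Apply events with t <= 53 (9 events):
  after event 1 (t=6: SET bar = 5): {bar=5}
  after event 2 (t=10: INC bar by 7): {bar=12}
  after event 3 (t=16: SET baz = 15): {bar=12, baz=15}
  after event 4 (t=17: INC bar by 10): {bar=22, baz=15}
  after event 5 (t=25: INC baz by 4): {bar=22, baz=19}
  after event 6 (t=28: DEC foo by 15): {bar=22, baz=19, foo=-15}
  after event 7 (t=34: SET baz = 42): {bar=22, baz=42, foo=-15}
  after event 8 (t=44: DEC bar by 12): {bar=10, baz=42, foo=-15}
  after event 9 (t=49: INC foo by 12): {bar=10, baz=42, foo=-3}

Answer: {bar=10, baz=42, foo=-3}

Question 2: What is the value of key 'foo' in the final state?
Answer: 9

Derivation:
Track key 'foo' through all 11 events:
  event 1 (t=6: SET bar = 5): foo unchanged
  event 2 (t=10: INC bar by 7): foo unchanged
  event 3 (t=16: SET baz = 15): foo unchanged
  event 4 (t=17: INC bar by 10): foo unchanged
  event 5 (t=25: INC baz by 4): foo unchanged
  event 6 (t=28: DEC foo by 15): foo (absent) -> -15
  event 7 (t=34: SET baz = 42): foo unchanged
  event 8 (t=44: DEC bar by 12): foo unchanged
  event 9 (t=49: INC foo by 12): foo -15 -> -3
  event 10 (t=55: SET bar = -2): foo unchanged
  event 11 (t=64: INC foo by 12): foo -3 -> 9
Final: foo = 9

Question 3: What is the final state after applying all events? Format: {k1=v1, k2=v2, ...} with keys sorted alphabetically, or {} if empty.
  after event 1 (t=6: SET bar = 5): {bar=5}
  after event 2 (t=10: INC bar by 7): {bar=12}
  after event 3 (t=16: SET baz = 15): {bar=12, baz=15}
  after event 4 (t=17: INC bar by 10): {bar=22, baz=15}
  after event 5 (t=25: INC baz by 4): {bar=22, baz=19}
  after event 6 (t=28: DEC foo by 15): {bar=22, baz=19, foo=-15}
  after event 7 (t=34: SET baz = 42): {bar=22, baz=42, foo=-15}
  after event 8 (t=44: DEC bar by 12): {bar=10, baz=42, foo=-15}
  after event 9 (t=49: INC foo by 12): {bar=10, baz=42, foo=-3}
  after event 10 (t=55: SET bar = -2): {bar=-2, baz=42, foo=-3}
  after event 11 (t=64: INC foo by 12): {bar=-2, baz=42, foo=9}

Answer: {bar=-2, baz=42, foo=9}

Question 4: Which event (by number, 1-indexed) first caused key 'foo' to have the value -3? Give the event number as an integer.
Looking for first event where foo becomes -3:
  event 6: foo = -15
  event 7: foo = -15
  event 8: foo = -15
  event 9: foo -15 -> -3  <-- first match

Answer: 9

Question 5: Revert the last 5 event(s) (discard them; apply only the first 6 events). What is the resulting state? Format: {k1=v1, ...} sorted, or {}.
Keep first 6 events (discard last 5):
  after event 1 (t=6: SET bar = 5): {bar=5}
  after event 2 (t=10: INC bar by 7): {bar=12}
  after event 3 (t=16: SET baz = 15): {bar=12, baz=15}
  after event 4 (t=17: INC bar by 10): {bar=22, baz=15}
  after event 5 (t=25: INC baz by 4): {bar=22, baz=19}
  after event 6 (t=28: DEC foo by 15): {bar=22, baz=19, foo=-15}

Answer: {bar=22, baz=19, foo=-15}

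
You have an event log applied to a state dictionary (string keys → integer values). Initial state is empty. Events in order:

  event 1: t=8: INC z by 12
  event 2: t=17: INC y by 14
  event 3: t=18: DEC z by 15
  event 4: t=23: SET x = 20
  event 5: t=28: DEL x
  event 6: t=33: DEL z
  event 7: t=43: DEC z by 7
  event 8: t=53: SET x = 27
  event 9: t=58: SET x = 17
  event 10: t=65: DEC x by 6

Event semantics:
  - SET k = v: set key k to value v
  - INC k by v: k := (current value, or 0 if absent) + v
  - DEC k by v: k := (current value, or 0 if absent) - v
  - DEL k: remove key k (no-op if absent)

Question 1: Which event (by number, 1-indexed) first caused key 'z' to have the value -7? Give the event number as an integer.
Looking for first event where z becomes -7:
  event 1: z = 12
  event 2: z = 12
  event 3: z = -3
  event 4: z = -3
  event 5: z = -3
  event 6: z = (absent)
  event 7: z (absent) -> -7  <-- first match

Answer: 7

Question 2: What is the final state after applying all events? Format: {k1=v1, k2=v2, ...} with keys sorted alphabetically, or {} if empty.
Answer: {x=11, y=14, z=-7}

Derivation:
  after event 1 (t=8: INC z by 12): {z=12}
  after event 2 (t=17: INC y by 14): {y=14, z=12}
  after event 3 (t=18: DEC z by 15): {y=14, z=-3}
  after event 4 (t=23: SET x = 20): {x=20, y=14, z=-3}
  after event 5 (t=28: DEL x): {y=14, z=-3}
  after event 6 (t=33: DEL z): {y=14}
  after event 7 (t=43: DEC z by 7): {y=14, z=-7}
  after event 8 (t=53: SET x = 27): {x=27, y=14, z=-7}
  after event 9 (t=58: SET x = 17): {x=17, y=14, z=-7}
  after event 10 (t=65: DEC x by 6): {x=11, y=14, z=-7}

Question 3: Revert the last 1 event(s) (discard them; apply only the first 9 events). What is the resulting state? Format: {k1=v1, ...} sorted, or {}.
Keep first 9 events (discard last 1):
  after event 1 (t=8: INC z by 12): {z=12}
  after event 2 (t=17: INC y by 14): {y=14, z=12}
  after event 3 (t=18: DEC z by 15): {y=14, z=-3}
  after event 4 (t=23: SET x = 20): {x=20, y=14, z=-3}
  after event 5 (t=28: DEL x): {y=14, z=-3}
  after event 6 (t=33: DEL z): {y=14}
  after event 7 (t=43: DEC z by 7): {y=14, z=-7}
  after event 8 (t=53: SET x = 27): {x=27, y=14, z=-7}
  after event 9 (t=58: SET x = 17): {x=17, y=14, z=-7}

Answer: {x=17, y=14, z=-7}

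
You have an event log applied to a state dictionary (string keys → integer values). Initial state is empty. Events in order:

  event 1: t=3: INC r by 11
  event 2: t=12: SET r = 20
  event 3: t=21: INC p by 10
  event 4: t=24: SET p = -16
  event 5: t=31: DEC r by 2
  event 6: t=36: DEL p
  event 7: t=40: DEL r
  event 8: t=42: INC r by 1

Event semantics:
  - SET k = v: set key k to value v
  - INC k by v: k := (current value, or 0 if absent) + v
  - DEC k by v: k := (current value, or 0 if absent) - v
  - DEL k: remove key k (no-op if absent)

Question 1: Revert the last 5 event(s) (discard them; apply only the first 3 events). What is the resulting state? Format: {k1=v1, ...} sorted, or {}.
Answer: {p=10, r=20}

Derivation:
Keep first 3 events (discard last 5):
  after event 1 (t=3: INC r by 11): {r=11}
  after event 2 (t=12: SET r = 20): {r=20}
  after event 3 (t=21: INC p by 10): {p=10, r=20}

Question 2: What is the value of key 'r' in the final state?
Answer: 1

Derivation:
Track key 'r' through all 8 events:
  event 1 (t=3: INC r by 11): r (absent) -> 11
  event 2 (t=12: SET r = 20): r 11 -> 20
  event 3 (t=21: INC p by 10): r unchanged
  event 4 (t=24: SET p = -16): r unchanged
  event 5 (t=31: DEC r by 2): r 20 -> 18
  event 6 (t=36: DEL p): r unchanged
  event 7 (t=40: DEL r): r 18 -> (absent)
  event 8 (t=42: INC r by 1): r (absent) -> 1
Final: r = 1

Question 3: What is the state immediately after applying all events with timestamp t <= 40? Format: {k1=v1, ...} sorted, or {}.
Answer: {}

Derivation:
Apply events with t <= 40 (7 events):
  after event 1 (t=3: INC r by 11): {r=11}
  after event 2 (t=12: SET r = 20): {r=20}
  after event 3 (t=21: INC p by 10): {p=10, r=20}
  after event 4 (t=24: SET p = -16): {p=-16, r=20}
  after event 5 (t=31: DEC r by 2): {p=-16, r=18}
  after event 6 (t=36: DEL p): {r=18}
  after event 7 (t=40: DEL r): {}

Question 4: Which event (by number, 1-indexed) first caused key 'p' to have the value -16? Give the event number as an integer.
Answer: 4

Derivation:
Looking for first event where p becomes -16:
  event 3: p = 10
  event 4: p 10 -> -16  <-- first match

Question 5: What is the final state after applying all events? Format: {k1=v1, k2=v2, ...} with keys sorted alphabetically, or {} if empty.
Answer: {r=1}

Derivation:
  after event 1 (t=3: INC r by 11): {r=11}
  after event 2 (t=12: SET r = 20): {r=20}
  after event 3 (t=21: INC p by 10): {p=10, r=20}
  after event 4 (t=24: SET p = -16): {p=-16, r=20}
  after event 5 (t=31: DEC r by 2): {p=-16, r=18}
  after event 6 (t=36: DEL p): {r=18}
  after event 7 (t=40: DEL r): {}
  after event 8 (t=42: INC r by 1): {r=1}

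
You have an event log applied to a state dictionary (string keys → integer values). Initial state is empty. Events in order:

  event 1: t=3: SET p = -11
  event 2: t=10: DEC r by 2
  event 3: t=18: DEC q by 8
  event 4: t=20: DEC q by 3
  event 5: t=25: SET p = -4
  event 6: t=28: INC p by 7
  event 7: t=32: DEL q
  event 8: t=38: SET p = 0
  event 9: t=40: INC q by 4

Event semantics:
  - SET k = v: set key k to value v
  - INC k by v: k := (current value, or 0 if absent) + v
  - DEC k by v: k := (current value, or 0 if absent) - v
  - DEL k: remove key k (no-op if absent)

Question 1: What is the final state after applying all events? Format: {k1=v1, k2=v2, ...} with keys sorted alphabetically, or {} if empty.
Answer: {p=0, q=4, r=-2}

Derivation:
  after event 1 (t=3: SET p = -11): {p=-11}
  after event 2 (t=10: DEC r by 2): {p=-11, r=-2}
  after event 3 (t=18: DEC q by 8): {p=-11, q=-8, r=-2}
  after event 4 (t=20: DEC q by 3): {p=-11, q=-11, r=-2}
  after event 5 (t=25: SET p = -4): {p=-4, q=-11, r=-2}
  after event 6 (t=28: INC p by 7): {p=3, q=-11, r=-2}
  after event 7 (t=32: DEL q): {p=3, r=-2}
  after event 8 (t=38: SET p = 0): {p=0, r=-2}
  after event 9 (t=40: INC q by 4): {p=0, q=4, r=-2}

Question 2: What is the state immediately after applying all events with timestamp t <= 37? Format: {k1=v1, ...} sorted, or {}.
Apply events with t <= 37 (7 events):
  after event 1 (t=3: SET p = -11): {p=-11}
  after event 2 (t=10: DEC r by 2): {p=-11, r=-2}
  after event 3 (t=18: DEC q by 8): {p=-11, q=-8, r=-2}
  after event 4 (t=20: DEC q by 3): {p=-11, q=-11, r=-2}
  after event 5 (t=25: SET p = -4): {p=-4, q=-11, r=-2}
  after event 6 (t=28: INC p by 7): {p=3, q=-11, r=-2}
  after event 7 (t=32: DEL q): {p=3, r=-2}

Answer: {p=3, r=-2}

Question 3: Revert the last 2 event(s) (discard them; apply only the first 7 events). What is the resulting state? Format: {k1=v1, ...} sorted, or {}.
Keep first 7 events (discard last 2):
  after event 1 (t=3: SET p = -11): {p=-11}
  after event 2 (t=10: DEC r by 2): {p=-11, r=-2}
  after event 3 (t=18: DEC q by 8): {p=-11, q=-8, r=-2}
  after event 4 (t=20: DEC q by 3): {p=-11, q=-11, r=-2}
  after event 5 (t=25: SET p = -4): {p=-4, q=-11, r=-2}
  after event 6 (t=28: INC p by 7): {p=3, q=-11, r=-2}
  after event 7 (t=32: DEL q): {p=3, r=-2}

Answer: {p=3, r=-2}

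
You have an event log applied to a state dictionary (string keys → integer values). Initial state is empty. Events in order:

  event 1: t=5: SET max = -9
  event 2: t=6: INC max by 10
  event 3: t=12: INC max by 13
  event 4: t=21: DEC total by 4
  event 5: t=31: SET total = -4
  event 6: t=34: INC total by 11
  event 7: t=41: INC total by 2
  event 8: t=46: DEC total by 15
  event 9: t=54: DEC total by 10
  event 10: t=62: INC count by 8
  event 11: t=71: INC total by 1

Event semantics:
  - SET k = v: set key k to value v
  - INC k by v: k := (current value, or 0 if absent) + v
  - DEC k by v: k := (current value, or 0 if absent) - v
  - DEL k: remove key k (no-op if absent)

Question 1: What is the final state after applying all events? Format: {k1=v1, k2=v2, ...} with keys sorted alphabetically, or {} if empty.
Answer: {count=8, max=14, total=-15}

Derivation:
  after event 1 (t=5: SET max = -9): {max=-9}
  after event 2 (t=6: INC max by 10): {max=1}
  after event 3 (t=12: INC max by 13): {max=14}
  after event 4 (t=21: DEC total by 4): {max=14, total=-4}
  after event 5 (t=31: SET total = -4): {max=14, total=-4}
  after event 6 (t=34: INC total by 11): {max=14, total=7}
  after event 7 (t=41: INC total by 2): {max=14, total=9}
  after event 8 (t=46: DEC total by 15): {max=14, total=-6}
  after event 9 (t=54: DEC total by 10): {max=14, total=-16}
  after event 10 (t=62: INC count by 8): {count=8, max=14, total=-16}
  after event 11 (t=71: INC total by 1): {count=8, max=14, total=-15}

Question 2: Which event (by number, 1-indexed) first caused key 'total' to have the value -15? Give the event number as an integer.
Answer: 11

Derivation:
Looking for first event where total becomes -15:
  event 4: total = -4
  event 5: total = -4
  event 6: total = 7
  event 7: total = 9
  event 8: total = -6
  event 9: total = -16
  event 10: total = -16
  event 11: total -16 -> -15  <-- first match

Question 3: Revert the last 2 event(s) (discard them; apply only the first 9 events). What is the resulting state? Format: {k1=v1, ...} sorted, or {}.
Answer: {max=14, total=-16}

Derivation:
Keep first 9 events (discard last 2):
  after event 1 (t=5: SET max = -9): {max=-9}
  after event 2 (t=6: INC max by 10): {max=1}
  after event 3 (t=12: INC max by 13): {max=14}
  after event 4 (t=21: DEC total by 4): {max=14, total=-4}
  after event 5 (t=31: SET total = -4): {max=14, total=-4}
  after event 6 (t=34: INC total by 11): {max=14, total=7}
  after event 7 (t=41: INC total by 2): {max=14, total=9}
  after event 8 (t=46: DEC total by 15): {max=14, total=-6}
  after event 9 (t=54: DEC total by 10): {max=14, total=-16}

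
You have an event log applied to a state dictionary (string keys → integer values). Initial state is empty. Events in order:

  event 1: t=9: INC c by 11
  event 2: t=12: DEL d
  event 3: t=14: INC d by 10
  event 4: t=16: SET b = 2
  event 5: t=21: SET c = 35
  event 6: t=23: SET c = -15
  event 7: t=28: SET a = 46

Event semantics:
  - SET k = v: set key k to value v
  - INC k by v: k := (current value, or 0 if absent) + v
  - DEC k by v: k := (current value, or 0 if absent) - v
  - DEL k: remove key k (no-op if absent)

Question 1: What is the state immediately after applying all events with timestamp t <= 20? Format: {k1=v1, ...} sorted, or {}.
Answer: {b=2, c=11, d=10}

Derivation:
Apply events with t <= 20 (4 events):
  after event 1 (t=9: INC c by 11): {c=11}
  after event 2 (t=12: DEL d): {c=11}
  after event 3 (t=14: INC d by 10): {c=11, d=10}
  after event 4 (t=16: SET b = 2): {b=2, c=11, d=10}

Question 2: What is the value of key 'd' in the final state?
Track key 'd' through all 7 events:
  event 1 (t=9: INC c by 11): d unchanged
  event 2 (t=12: DEL d): d (absent) -> (absent)
  event 3 (t=14: INC d by 10): d (absent) -> 10
  event 4 (t=16: SET b = 2): d unchanged
  event 5 (t=21: SET c = 35): d unchanged
  event 6 (t=23: SET c = -15): d unchanged
  event 7 (t=28: SET a = 46): d unchanged
Final: d = 10

Answer: 10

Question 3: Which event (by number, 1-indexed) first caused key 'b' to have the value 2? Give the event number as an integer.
Looking for first event where b becomes 2:
  event 4: b (absent) -> 2  <-- first match

Answer: 4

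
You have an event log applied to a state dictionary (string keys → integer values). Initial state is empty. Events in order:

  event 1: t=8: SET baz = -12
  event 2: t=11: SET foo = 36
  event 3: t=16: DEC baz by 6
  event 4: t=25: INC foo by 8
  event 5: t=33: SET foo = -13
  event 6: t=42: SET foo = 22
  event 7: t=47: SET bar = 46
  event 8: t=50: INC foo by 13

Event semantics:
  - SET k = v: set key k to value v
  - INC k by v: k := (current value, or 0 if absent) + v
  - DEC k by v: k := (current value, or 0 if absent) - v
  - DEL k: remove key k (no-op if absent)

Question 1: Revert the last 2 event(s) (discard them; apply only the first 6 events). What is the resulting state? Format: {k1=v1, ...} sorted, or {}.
Answer: {baz=-18, foo=22}

Derivation:
Keep first 6 events (discard last 2):
  after event 1 (t=8: SET baz = -12): {baz=-12}
  after event 2 (t=11: SET foo = 36): {baz=-12, foo=36}
  after event 3 (t=16: DEC baz by 6): {baz=-18, foo=36}
  after event 4 (t=25: INC foo by 8): {baz=-18, foo=44}
  after event 5 (t=33: SET foo = -13): {baz=-18, foo=-13}
  after event 6 (t=42: SET foo = 22): {baz=-18, foo=22}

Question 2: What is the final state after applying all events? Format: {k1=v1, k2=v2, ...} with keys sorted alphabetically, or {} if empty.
Answer: {bar=46, baz=-18, foo=35}

Derivation:
  after event 1 (t=8: SET baz = -12): {baz=-12}
  after event 2 (t=11: SET foo = 36): {baz=-12, foo=36}
  after event 3 (t=16: DEC baz by 6): {baz=-18, foo=36}
  after event 4 (t=25: INC foo by 8): {baz=-18, foo=44}
  after event 5 (t=33: SET foo = -13): {baz=-18, foo=-13}
  after event 6 (t=42: SET foo = 22): {baz=-18, foo=22}
  after event 7 (t=47: SET bar = 46): {bar=46, baz=-18, foo=22}
  after event 8 (t=50: INC foo by 13): {bar=46, baz=-18, foo=35}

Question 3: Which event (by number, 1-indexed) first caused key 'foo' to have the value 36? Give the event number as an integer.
Answer: 2

Derivation:
Looking for first event where foo becomes 36:
  event 2: foo (absent) -> 36  <-- first match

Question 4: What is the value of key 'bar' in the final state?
Track key 'bar' through all 8 events:
  event 1 (t=8: SET baz = -12): bar unchanged
  event 2 (t=11: SET foo = 36): bar unchanged
  event 3 (t=16: DEC baz by 6): bar unchanged
  event 4 (t=25: INC foo by 8): bar unchanged
  event 5 (t=33: SET foo = -13): bar unchanged
  event 6 (t=42: SET foo = 22): bar unchanged
  event 7 (t=47: SET bar = 46): bar (absent) -> 46
  event 8 (t=50: INC foo by 13): bar unchanged
Final: bar = 46

Answer: 46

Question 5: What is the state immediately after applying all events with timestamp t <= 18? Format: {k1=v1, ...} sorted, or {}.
Answer: {baz=-18, foo=36}

Derivation:
Apply events with t <= 18 (3 events):
  after event 1 (t=8: SET baz = -12): {baz=-12}
  after event 2 (t=11: SET foo = 36): {baz=-12, foo=36}
  after event 3 (t=16: DEC baz by 6): {baz=-18, foo=36}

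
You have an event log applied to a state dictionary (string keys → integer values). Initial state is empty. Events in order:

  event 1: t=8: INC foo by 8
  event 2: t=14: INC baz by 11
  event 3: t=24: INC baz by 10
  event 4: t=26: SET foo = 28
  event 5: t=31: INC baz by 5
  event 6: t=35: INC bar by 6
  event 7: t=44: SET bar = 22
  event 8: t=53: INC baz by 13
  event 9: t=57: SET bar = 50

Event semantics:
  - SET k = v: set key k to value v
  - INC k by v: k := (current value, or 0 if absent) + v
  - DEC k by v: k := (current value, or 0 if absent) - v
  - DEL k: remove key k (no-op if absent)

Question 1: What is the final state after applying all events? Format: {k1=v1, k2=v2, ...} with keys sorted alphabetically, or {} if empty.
  after event 1 (t=8: INC foo by 8): {foo=8}
  after event 2 (t=14: INC baz by 11): {baz=11, foo=8}
  after event 3 (t=24: INC baz by 10): {baz=21, foo=8}
  after event 4 (t=26: SET foo = 28): {baz=21, foo=28}
  after event 5 (t=31: INC baz by 5): {baz=26, foo=28}
  after event 6 (t=35: INC bar by 6): {bar=6, baz=26, foo=28}
  after event 7 (t=44: SET bar = 22): {bar=22, baz=26, foo=28}
  after event 8 (t=53: INC baz by 13): {bar=22, baz=39, foo=28}
  after event 9 (t=57: SET bar = 50): {bar=50, baz=39, foo=28}

Answer: {bar=50, baz=39, foo=28}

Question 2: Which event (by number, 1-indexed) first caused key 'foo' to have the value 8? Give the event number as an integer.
Looking for first event where foo becomes 8:
  event 1: foo (absent) -> 8  <-- first match

Answer: 1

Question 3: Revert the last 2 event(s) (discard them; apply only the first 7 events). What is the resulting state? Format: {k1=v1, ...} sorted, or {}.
Keep first 7 events (discard last 2):
  after event 1 (t=8: INC foo by 8): {foo=8}
  after event 2 (t=14: INC baz by 11): {baz=11, foo=8}
  after event 3 (t=24: INC baz by 10): {baz=21, foo=8}
  after event 4 (t=26: SET foo = 28): {baz=21, foo=28}
  after event 5 (t=31: INC baz by 5): {baz=26, foo=28}
  after event 6 (t=35: INC bar by 6): {bar=6, baz=26, foo=28}
  after event 7 (t=44: SET bar = 22): {bar=22, baz=26, foo=28}

Answer: {bar=22, baz=26, foo=28}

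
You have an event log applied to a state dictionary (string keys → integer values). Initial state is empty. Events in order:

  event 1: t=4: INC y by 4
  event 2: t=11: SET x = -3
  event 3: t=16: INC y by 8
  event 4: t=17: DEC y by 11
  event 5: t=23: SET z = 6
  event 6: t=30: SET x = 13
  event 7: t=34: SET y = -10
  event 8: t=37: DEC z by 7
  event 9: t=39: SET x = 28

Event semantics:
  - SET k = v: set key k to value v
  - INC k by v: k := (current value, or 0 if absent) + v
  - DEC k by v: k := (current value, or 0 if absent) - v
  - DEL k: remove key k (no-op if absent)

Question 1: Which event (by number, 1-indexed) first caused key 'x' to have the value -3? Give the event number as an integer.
Answer: 2

Derivation:
Looking for first event where x becomes -3:
  event 2: x (absent) -> -3  <-- first match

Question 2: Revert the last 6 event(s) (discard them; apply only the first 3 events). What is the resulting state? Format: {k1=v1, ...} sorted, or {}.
Answer: {x=-3, y=12}

Derivation:
Keep first 3 events (discard last 6):
  after event 1 (t=4: INC y by 4): {y=4}
  after event 2 (t=11: SET x = -3): {x=-3, y=4}
  after event 3 (t=16: INC y by 8): {x=-3, y=12}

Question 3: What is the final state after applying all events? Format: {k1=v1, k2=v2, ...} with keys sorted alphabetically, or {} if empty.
  after event 1 (t=4: INC y by 4): {y=4}
  after event 2 (t=11: SET x = -3): {x=-3, y=4}
  after event 3 (t=16: INC y by 8): {x=-3, y=12}
  after event 4 (t=17: DEC y by 11): {x=-3, y=1}
  after event 5 (t=23: SET z = 6): {x=-3, y=1, z=6}
  after event 6 (t=30: SET x = 13): {x=13, y=1, z=6}
  after event 7 (t=34: SET y = -10): {x=13, y=-10, z=6}
  after event 8 (t=37: DEC z by 7): {x=13, y=-10, z=-1}
  after event 9 (t=39: SET x = 28): {x=28, y=-10, z=-1}

Answer: {x=28, y=-10, z=-1}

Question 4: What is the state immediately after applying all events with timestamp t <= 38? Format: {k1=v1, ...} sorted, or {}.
Answer: {x=13, y=-10, z=-1}

Derivation:
Apply events with t <= 38 (8 events):
  after event 1 (t=4: INC y by 4): {y=4}
  after event 2 (t=11: SET x = -3): {x=-3, y=4}
  after event 3 (t=16: INC y by 8): {x=-3, y=12}
  after event 4 (t=17: DEC y by 11): {x=-3, y=1}
  after event 5 (t=23: SET z = 6): {x=-3, y=1, z=6}
  after event 6 (t=30: SET x = 13): {x=13, y=1, z=6}
  after event 7 (t=34: SET y = -10): {x=13, y=-10, z=6}
  after event 8 (t=37: DEC z by 7): {x=13, y=-10, z=-1}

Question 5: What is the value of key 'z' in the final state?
Answer: -1

Derivation:
Track key 'z' through all 9 events:
  event 1 (t=4: INC y by 4): z unchanged
  event 2 (t=11: SET x = -3): z unchanged
  event 3 (t=16: INC y by 8): z unchanged
  event 4 (t=17: DEC y by 11): z unchanged
  event 5 (t=23: SET z = 6): z (absent) -> 6
  event 6 (t=30: SET x = 13): z unchanged
  event 7 (t=34: SET y = -10): z unchanged
  event 8 (t=37: DEC z by 7): z 6 -> -1
  event 9 (t=39: SET x = 28): z unchanged
Final: z = -1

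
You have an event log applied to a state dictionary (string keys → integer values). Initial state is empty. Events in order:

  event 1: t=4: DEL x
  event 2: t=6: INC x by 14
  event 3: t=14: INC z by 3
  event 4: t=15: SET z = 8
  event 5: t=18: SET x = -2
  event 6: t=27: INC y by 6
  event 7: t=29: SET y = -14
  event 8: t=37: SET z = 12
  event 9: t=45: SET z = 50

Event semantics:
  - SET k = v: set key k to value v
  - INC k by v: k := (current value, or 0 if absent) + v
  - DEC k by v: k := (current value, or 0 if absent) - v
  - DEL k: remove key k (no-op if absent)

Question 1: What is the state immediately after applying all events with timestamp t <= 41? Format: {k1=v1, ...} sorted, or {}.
Answer: {x=-2, y=-14, z=12}

Derivation:
Apply events with t <= 41 (8 events):
  after event 1 (t=4: DEL x): {}
  after event 2 (t=6: INC x by 14): {x=14}
  after event 3 (t=14: INC z by 3): {x=14, z=3}
  after event 4 (t=15: SET z = 8): {x=14, z=8}
  after event 5 (t=18: SET x = -2): {x=-2, z=8}
  after event 6 (t=27: INC y by 6): {x=-2, y=6, z=8}
  after event 7 (t=29: SET y = -14): {x=-2, y=-14, z=8}
  after event 8 (t=37: SET z = 12): {x=-2, y=-14, z=12}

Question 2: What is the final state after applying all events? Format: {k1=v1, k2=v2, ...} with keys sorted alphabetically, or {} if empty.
Answer: {x=-2, y=-14, z=50}

Derivation:
  after event 1 (t=4: DEL x): {}
  after event 2 (t=6: INC x by 14): {x=14}
  after event 3 (t=14: INC z by 3): {x=14, z=3}
  after event 4 (t=15: SET z = 8): {x=14, z=8}
  after event 5 (t=18: SET x = -2): {x=-2, z=8}
  after event 6 (t=27: INC y by 6): {x=-2, y=6, z=8}
  after event 7 (t=29: SET y = -14): {x=-2, y=-14, z=8}
  after event 8 (t=37: SET z = 12): {x=-2, y=-14, z=12}
  after event 9 (t=45: SET z = 50): {x=-2, y=-14, z=50}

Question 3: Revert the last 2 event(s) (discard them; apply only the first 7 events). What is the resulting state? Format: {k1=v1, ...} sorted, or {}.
Keep first 7 events (discard last 2):
  after event 1 (t=4: DEL x): {}
  after event 2 (t=6: INC x by 14): {x=14}
  after event 3 (t=14: INC z by 3): {x=14, z=3}
  after event 4 (t=15: SET z = 8): {x=14, z=8}
  after event 5 (t=18: SET x = -2): {x=-2, z=8}
  after event 6 (t=27: INC y by 6): {x=-2, y=6, z=8}
  after event 7 (t=29: SET y = -14): {x=-2, y=-14, z=8}

Answer: {x=-2, y=-14, z=8}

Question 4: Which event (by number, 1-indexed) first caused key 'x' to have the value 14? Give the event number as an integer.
Answer: 2

Derivation:
Looking for first event where x becomes 14:
  event 2: x (absent) -> 14  <-- first match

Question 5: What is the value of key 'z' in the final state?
Track key 'z' through all 9 events:
  event 1 (t=4: DEL x): z unchanged
  event 2 (t=6: INC x by 14): z unchanged
  event 3 (t=14: INC z by 3): z (absent) -> 3
  event 4 (t=15: SET z = 8): z 3 -> 8
  event 5 (t=18: SET x = -2): z unchanged
  event 6 (t=27: INC y by 6): z unchanged
  event 7 (t=29: SET y = -14): z unchanged
  event 8 (t=37: SET z = 12): z 8 -> 12
  event 9 (t=45: SET z = 50): z 12 -> 50
Final: z = 50

Answer: 50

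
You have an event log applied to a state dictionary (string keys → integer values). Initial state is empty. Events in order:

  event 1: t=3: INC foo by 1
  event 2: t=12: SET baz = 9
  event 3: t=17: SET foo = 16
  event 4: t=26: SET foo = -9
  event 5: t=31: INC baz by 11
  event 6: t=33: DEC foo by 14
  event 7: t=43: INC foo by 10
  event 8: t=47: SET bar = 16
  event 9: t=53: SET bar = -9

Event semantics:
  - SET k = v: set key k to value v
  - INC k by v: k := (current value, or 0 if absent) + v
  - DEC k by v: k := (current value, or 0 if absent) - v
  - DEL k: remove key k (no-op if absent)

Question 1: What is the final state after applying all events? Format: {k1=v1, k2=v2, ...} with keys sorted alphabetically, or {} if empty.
  after event 1 (t=3: INC foo by 1): {foo=1}
  after event 2 (t=12: SET baz = 9): {baz=9, foo=1}
  after event 3 (t=17: SET foo = 16): {baz=9, foo=16}
  after event 4 (t=26: SET foo = -9): {baz=9, foo=-9}
  after event 5 (t=31: INC baz by 11): {baz=20, foo=-9}
  after event 6 (t=33: DEC foo by 14): {baz=20, foo=-23}
  after event 7 (t=43: INC foo by 10): {baz=20, foo=-13}
  after event 8 (t=47: SET bar = 16): {bar=16, baz=20, foo=-13}
  after event 9 (t=53: SET bar = -9): {bar=-9, baz=20, foo=-13}

Answer: {bar=-9, baz=20, foo=-13}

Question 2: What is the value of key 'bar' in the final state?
Answer: -9

Derivation:
Track key 'bar' through all 9 events:
  event 1 (t=3: INC foo by 1): bar unchanged
  event 2 (t=12: SET baz = 9): bar unchanged
  event 3 (t=17: SET foo = 16): bar unchanged
  event 4 (t=26: SET foo = -9): bar unchanged
  event 5 (t=31: INC baz by 11): bar unchanged
  event 6 (t=33: DEC foo by 14): bar unchanged
  event 7 (t=43: INC foo by 10): bar unchanged
  event 8 (t=47: SET bar = 16): bar (absent) -> 16
  event 9 (t=53: SET bar = -9): bar 16 -> -9
Final: bar = -9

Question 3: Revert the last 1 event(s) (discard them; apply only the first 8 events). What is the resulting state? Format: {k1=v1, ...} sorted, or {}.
Answer: {bar=16, baz=20, foo=-13}

Derivation:
Keep first 8 events (discard last 1):
  after event 1 (t=3: INC foo by 1): {foo=1}
  after event 2 (t=12: SET baz = 9): {baz=9, foo=1}
  after event 3 (t=17: SET foo = 16): {baz=9, foo=16}
  after event 4 (t=26: SET foo = -9): {baz=9, foo=-9}
  after event 5 (t=31: INC baz by 11): {baz=20, foo=-9}
  after event 6 (t=33: DEC foo by 14): {baz=20, foo=-23}
  after event 7 (t=43: INC foo by 10): {baz=20, foo=-13}
  after event 8 (t=47: SET bar = 16): {bar=16, baz=20, foo=-13}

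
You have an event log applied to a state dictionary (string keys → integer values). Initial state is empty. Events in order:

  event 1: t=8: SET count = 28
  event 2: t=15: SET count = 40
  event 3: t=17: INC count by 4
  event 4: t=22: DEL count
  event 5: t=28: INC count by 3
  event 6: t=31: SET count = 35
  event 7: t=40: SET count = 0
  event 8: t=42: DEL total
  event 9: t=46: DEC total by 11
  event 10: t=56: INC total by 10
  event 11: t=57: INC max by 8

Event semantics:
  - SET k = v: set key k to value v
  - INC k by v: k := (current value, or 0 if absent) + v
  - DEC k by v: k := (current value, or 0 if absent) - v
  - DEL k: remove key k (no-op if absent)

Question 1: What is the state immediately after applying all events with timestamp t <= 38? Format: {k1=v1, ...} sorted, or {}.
Apply events with t <= 38 (6 events):
  after event 1 (t=8: SET count = 28): {count=28}
  after event 2 (t=15: SET count = 40): {count=40}
  after event 3 (t=17: INC count by 4): {count=44}
  after event 4 (t=22: DEL count): {}
  after event 5 (t=28: INC count by 3): {count=3}
  after event 6 (t=31: SET count = 35): {count=35}

Answer: {count=35}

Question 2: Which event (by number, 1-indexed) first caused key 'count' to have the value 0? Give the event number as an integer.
Answer: 7

Derivation:
Looking for first event where count becomes 0:
  event 1: count = 28
  event 2: count = 40
  event 3: count = 44
  event 4: count = (absent)
  event 5: count = 3
  event 6: count = 35
  event 7: count 35 -> 0  <-- first match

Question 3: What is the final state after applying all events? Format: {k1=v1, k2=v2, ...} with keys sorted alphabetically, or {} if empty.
Answer: {count=0, max=8, total=-1}

Derivation:
  after event 1 (t=8: SET count = 28): {count=28}
  after event 2 (t=15: SET count = 40): {count=40}
  after event 3 (t=17: INC count by 4): {count=44}
  after event 4 (t=22: DEL count): {}
  after event 5 (t=28: INC count by 3): {count=3}
  after event 6 (t=31: SET count = 35): {count=35}
  after event 7 (t=40: SET count = 0): {count=0}
  after event 8 (t=42: DEL total): {count=0}
  after event 9 (t=46: DEC total by 11): {count=0, total=-11}
  after event 10 (t=56: INC total by 10): {count=0, total=-1}
  after event 11 (t=57: INC max by 8): {count=0, max=8, total=-1}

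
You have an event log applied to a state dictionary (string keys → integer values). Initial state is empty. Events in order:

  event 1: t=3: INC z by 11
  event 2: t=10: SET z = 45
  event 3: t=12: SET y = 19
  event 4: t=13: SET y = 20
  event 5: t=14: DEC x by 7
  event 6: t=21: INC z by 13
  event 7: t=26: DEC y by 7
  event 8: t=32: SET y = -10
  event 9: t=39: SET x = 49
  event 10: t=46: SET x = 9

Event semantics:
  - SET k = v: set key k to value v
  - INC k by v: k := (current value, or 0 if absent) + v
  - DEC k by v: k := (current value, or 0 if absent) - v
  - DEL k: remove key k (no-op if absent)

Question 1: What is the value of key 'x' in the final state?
Track key 'x' through all 10 events:
  event 1 (t=3: INC z by 11): x unchanged
  event 2 (t=10: SET z = 45): x unchanged
  event 3 (t=12: SET y = 19): x unchanged
  event 4 (t=13: SET y = 20): x unchanged
  event 5 (t=14: DEC x by 7): x (absent) -> -7
  event 6 (t=21: INC z by 13): x unchanged
  event 7 (t=26: DEC y by 7): x unchanged
  event 8 (t=32: SET y = -10): x unchanged
  event 9 (t=39: SET x = 49): x -7 -> 49
  event 10 (t=46: SET x = 9): x 49 -> 9
Final: x = 9

Answer: 9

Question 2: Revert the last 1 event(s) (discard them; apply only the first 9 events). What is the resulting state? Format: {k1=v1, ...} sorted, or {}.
Keep first 9 events (discard last 1):
  after event 1 (t=3: INC z by 11): {z=11}
  after event 2 (t=10: SET z = 45): {z=45}
  after event 3 (t=12: SET y = 19): {y=19, z=45}
  after event 4 (t=13: SET y = 20): {y=20, z=45}
  after event 5 (t=14: DEC x by 7): {x=-7, y=20, z=45}
  after event 6 (t=21: INC z by 13): {x=-7, y=20, z=58}
  after event 7 (t=26: DEC y by 7): {x=-7, y=13, z=58}
  after event 8 (t=32: SET y = -10): {x=-7, y=-10, z=58}
  after event 9 (t=39: SET x = 49): {x=49, y=-10, z=58}

Answer: {x=49, y=-10, z=58}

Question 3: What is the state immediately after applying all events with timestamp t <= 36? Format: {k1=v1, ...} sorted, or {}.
Apply events with t <= 36 (8 events):
  after event 1 (t=3: INC z by 11): {z=11}
  after event 2 (t=10: SET z = 45): {z=45}
  after event 3 (t=12: SET y = 19): {y=19, z=45}
  after event 4 (t=13: SET y = 20): {y=20, z=45}
  after event 5 (t=14: DEC x by 7): {x=-7, y=20, z=45}
  after event 6 (t=21: INC z by 13): {x=-7, y=20, z=58}
  after event 7 (t=26: DEC y by 7): {x=-7, y=13, z=58}
  after event 8 (t=32: SET y = -10): {x=-7, y=-10, z=58}

Answer: {x=-7, y=-10, z=58}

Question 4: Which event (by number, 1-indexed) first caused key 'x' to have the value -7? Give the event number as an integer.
Answer: 5

Derivation:
Looking for first event where x becomes -7:
  event 5: x (absent) -> -7  <-- first match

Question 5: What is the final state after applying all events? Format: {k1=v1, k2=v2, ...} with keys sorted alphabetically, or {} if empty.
  after event 1 (t=3: INC z by 11): {z=11}
  after event 2 (t=10: SET z = 45): {z=45}
  after event 3 (t=12: SET y = 19): {y=19, z=45}
  after event 4 (t=13: SET y = 20): {y=20, z=45}
  after event 5 (t=14: DEC x by 7): {x=-7, y=20, z=45}
  after event 6 (t=21: INC z by 13): {x=-7, y=20, z=58}
  after event 7 (t=26: DEC y by 7): {x=-7, y=13, z=58}
  after event 8 (t=32: SET y = -10): {x=-7, y=-10, z=58}
  after event 9 (t=39: SET x = 49): {x=49, y=-10, z=58}
  after event 10 (t=46: SET x = 9): {x=9, y=-10, z=58}

Answer: {x=9, y=-10, z=58}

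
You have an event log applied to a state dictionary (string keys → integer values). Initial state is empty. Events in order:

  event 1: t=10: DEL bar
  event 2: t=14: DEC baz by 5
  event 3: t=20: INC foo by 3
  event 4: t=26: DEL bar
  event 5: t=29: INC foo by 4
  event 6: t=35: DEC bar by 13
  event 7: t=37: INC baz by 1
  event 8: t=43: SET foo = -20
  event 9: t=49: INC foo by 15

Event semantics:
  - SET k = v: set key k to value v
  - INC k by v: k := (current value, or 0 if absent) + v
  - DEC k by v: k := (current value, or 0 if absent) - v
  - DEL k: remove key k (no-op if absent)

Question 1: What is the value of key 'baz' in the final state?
Answer: -4

Derivation:
Track key 'baz' through all 9 events:
  event 1 (t=10: DEL bar): baz unchanged
  event 2 (t=14: DEC baz by 5): baz (absent) -> -5
  event 3 (t=20: INC foo by 3): baz unchanged
  event 4 (t=26: DEL bar): baz unchanged
  event 5 (t=29: INC foo by 4): baz unchanged
  event 6 (t=35: DEC bar by 13): baz unchanged
  event 7 (t=37: INC baz by 1): baz -5 -> -4
  event 8 (t=43: SET foo = -20): baz unchanged
  event 9 (t=49: INC foo by 15): baz unchanged
Final: baz = -4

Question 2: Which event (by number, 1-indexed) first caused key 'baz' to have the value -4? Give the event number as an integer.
Answer: 7

Derivation:
Looking for first event where baz becomes -4:
  event 2: baz = -5
  event 3: baz = -5
  event 4: baz = -5
  event 5: baz = -5
  event 6: baz = -5
  event 7: baz -5 -> -4  <-- first match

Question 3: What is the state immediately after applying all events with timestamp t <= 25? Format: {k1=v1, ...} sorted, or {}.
Answer: {baz=-5, foo=3}

Derivation:
Apply events with t <= 25 (3 events):
  after event 1 (t=10: DEL bar): {}
  after event 2 (t=14: DEC baz by 5): {baz=-5}
  after event 3 (t=20: INC foo by 3): {baz=-5, foo=3}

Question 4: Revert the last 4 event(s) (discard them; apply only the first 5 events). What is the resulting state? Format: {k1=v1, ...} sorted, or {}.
Answer: {baz=-5, foo=7}

Derivation:
Keep first 5 events (discard last 4):
  after event 1 (t=10: DEL bar): {}
  after event 2 (t=14: DEC baz by 5): {baz=-5}
  after event 3 (t=20: INC foo by 3): {baz=-5, foo=3}
  after event 4 (t=26: DEL bar): {baz=-5, foo=3}
  after event 5 (t=29: INC foo by 4): {baz=-5, foo=7}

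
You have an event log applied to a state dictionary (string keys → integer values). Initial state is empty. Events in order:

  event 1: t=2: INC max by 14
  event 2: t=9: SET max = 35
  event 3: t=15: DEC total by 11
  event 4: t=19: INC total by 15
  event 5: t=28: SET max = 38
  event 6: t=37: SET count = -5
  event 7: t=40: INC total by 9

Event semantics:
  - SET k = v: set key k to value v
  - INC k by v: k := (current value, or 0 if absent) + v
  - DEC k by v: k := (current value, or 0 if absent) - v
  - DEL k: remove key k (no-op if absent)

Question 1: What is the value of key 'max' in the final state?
Track key 'max' through all 7 events:
  event 1 (t=2: INC max by 14): max (absent) -> 14
  event 2 (t=9: SET max = 35): max 14 -> 35
  event 3 (t=15: DEC total by 11): max unchanged
  event 4 (t=19: INC total by 15): max unchanged
  event 5 (t=28: SET max = 38): max 35 -> 38
  event 6 (t=37: SET count = -5): max unchanged
  event 7 (t=40: INC total by 9): max unchanged
Final: max = 38

Answer: 38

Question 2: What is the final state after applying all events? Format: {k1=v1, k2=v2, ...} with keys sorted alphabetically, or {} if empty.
  after event 1 (t=2: INC max by 14): {max=14}
  after event 2 (t=9: SET max = 35): {max=35}
  after event 3 (t=15: DEC total by 11): {max=35, total=-11}
  after event 4 (t=19: INC total by 15): {max=35, total=4}
  after event 5 (t=28: SET max = 38): {max=38, total=4}
  after event 6 (t=37: SET count = -5): {count=-5, max=38, total=4}
  after event 7 (t=40: INC total by 9): {count=-5, max=38, total=13}

Answer: {count=-5, max=38, total=13}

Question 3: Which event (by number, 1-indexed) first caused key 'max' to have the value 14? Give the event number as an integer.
Looking for first event where max becomes 14:
  event 1: max (absent) -> 14  <-- first match

Answer: 1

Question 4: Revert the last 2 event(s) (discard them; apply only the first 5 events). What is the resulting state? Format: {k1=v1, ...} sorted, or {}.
Keep first 5 events (discard last 2):
  after event 1 (t=2: INC max by 14): {max=14}
  after event 2 (t=9: SET max = 35): {max=35}
  after event 3 (t=15: DEC total by 11): {max=35, total=-11}
  after event 4 (t=19: INC total by 15): {max=35, total=4}
  after event 5 (t=28: SET max = 38): {max=38, total=4}

Answer: {max=38, total=4}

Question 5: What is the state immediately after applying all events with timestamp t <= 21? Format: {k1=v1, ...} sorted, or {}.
Apply events with t <= 21 (4 events):
  after event 1 (t=2: INC max by 14): {max=14}
  after event 2 (t=9: SET max = 35): {max=35}
  after event 3 (t=15: DEC total by 11): {max=35, total=-11}
  after event 4 (t=19: INC total by 15): {max=35, total=4}

Answer: {max=35, total=4}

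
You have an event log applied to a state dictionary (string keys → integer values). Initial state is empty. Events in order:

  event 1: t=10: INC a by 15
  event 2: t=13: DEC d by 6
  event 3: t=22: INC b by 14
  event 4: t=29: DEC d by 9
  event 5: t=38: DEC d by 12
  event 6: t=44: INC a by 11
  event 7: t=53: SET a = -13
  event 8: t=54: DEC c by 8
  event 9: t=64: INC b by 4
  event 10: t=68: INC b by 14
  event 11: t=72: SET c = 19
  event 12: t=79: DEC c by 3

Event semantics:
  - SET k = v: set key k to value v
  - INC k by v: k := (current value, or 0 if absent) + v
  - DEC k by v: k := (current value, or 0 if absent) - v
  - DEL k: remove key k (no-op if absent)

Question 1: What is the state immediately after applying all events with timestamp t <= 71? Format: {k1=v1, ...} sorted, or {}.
Answer: {a=-13, b=32, c=-8, d=-27}

Derivation:
Apply events with t <= 71 (10 events):
  after event 1 (t=10: INC a by 15): {a=15}
  after event 2 (t=13: DEC d by 6): {a=15, d=-6}
  after event 3 (t=22: INC b by 14): {a=15, b=14, d=-6}
  after event 4 (t=29: DEC d by 9): {a=15, b=14, d=-15}
  after event 5 (t=38: DEC d by 12): {a=15, b=14, d=-27}
  after event 6 (t=44: INC a by 11): {a=26, b=14, d=-27}
  after event 7 (t=53: SET a = -13): {a=-13, b=14, d=-27}
  after event 8 (t=54: DEC c by 8): {a=-13, b=14, c=-8, d=-27}
  after event 9 (t=64: INC b by 4): {a=-13, b=18, c=-8, d=-27}
  after event 10 (t=68: INC b by 14): {a=-13, b=32, c=-8, d=-27}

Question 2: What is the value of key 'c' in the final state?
Track key 'c' through all 12 events:
  event 1 (t=10: INC a by 15): c unchanged
  event 2 (t=13: DEC d by 6): c unchanged
  event 3 (t=22: INC b by 14): c unchanged
  event 4 (t=29: DEC d by 9): c unchanged
  event 5 (t=38: DEC d by 12): c unchanged
  event 6 (t=44: INC a by 11): c unchanged
  event 7 (t=53: SET a = -13): c unchanged
  event 8 (t=54: DEC c by 8): c (absent) -> -8
  event 9 (t=64: INC b by 4): c unchanged
  event 10 (t=68: INC b by 14): c unchanged
  event 11 (t=72: SET c = 19): c -8 -> 19
  event 12 (t=79: DEC c by 3): c 19 -> 16
Final: c = 16

Answer: 16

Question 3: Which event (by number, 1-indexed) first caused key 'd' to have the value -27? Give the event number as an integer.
Answer: 5

Derivation:
Looking for first event where d becomes -27:
  event 2: d = -6
  event 3: d = -6
  event 4: d = -15
  event 5: d -15 -> -27  <-- first match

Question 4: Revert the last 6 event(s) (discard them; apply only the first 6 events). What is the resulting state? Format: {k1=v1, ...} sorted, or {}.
Keep first 6 events (discard last 6):
  after event 1 (t=10: INC a by 15): {a=15}
  after event 2 (t=13: DEC d by 6): {a=15, d=-6}
  after event 3 (t=22: INC b by 14): {a=15, b=14, d=-6}
  after event 4 (t=29: DEC d by 9): {a=15, b=14, d=-15}
  after event 5 (t=38: DEC d by 12): {a=15, b=14, d=-27}
  after event 6 (t=44: INC a by 11): {a=26, b=14, d=-27}

Answer: {a=26, b=14, d=-27}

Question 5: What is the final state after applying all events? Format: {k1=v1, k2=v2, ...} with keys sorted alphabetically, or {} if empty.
  after event 1 (t=10: INC a by 15): {a=15}
  after event 2 (t=13: DEC d by 6): {a=15, d=-6}
  after event 3 (t=22: INC b by 14): {a=15, b=14, d=-6}
  after event 4 (t=29: DEC d by 9): {a=15, b=14, d=-15}
  after event 5 (t=38: DEC d by 12): {a=15, b=14, d=-27}
  after event 6 (t=44: INC a by 11): {a=26, b=14, d=-27}
  after event 7 (t=53: SET a = -13): {a=-13, b=14, d=-27}
  after event 8 (t=54: DEC c by 8): {a=-13, b=14, c=-8, d=-27}
  after event 9 (t=64: INC b by 4): {a=-13, b=18, c=-8, d=-27}
  after event 10 (t=68: INC b by 14): {a=-13, b=32, c=-8, d=-27}
  after event 11 (t=72: SET c = 19): {a=-13, b=32, c=19, d=-27}
  after event 12 (t=79: DEC c by 3): {a=-13, b=32, c=16, d=-27}

Answer: {a=-13, b=32, c=16, d=-27}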